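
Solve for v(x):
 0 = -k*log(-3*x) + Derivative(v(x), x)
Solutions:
 v(x) = C1 + k*x*log(-x) + k*x*(-1 + log(3))


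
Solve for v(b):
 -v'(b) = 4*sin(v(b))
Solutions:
 v(b) = -acos((-C1 - exp(8*b))/(C1 - exp(8*b))) + 2*pi
 v(b) = acos((-C1 - exp(8*b))/(C1 - exp(8*b)))


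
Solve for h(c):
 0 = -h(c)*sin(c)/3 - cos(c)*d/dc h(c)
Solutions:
 h(c) = C1*cos(c)^(1/3)


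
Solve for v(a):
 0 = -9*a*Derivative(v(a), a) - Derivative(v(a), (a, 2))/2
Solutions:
 v(a) = C1 + C2*erf(3*a)


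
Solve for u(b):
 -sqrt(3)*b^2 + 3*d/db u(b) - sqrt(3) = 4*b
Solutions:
 u(b) = C1 + sqrt(3)*b^3/9 + 2*b^2/3 + sqrt(3)*b/3


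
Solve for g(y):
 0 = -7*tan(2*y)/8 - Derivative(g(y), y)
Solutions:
 g(y) = C1 + 7*log(cos(2*y))/16


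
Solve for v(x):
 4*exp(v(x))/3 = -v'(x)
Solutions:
 v(x) = log(1/(C1 + 4*x)) + log(3)


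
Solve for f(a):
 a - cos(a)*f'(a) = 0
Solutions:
 f(a) = C1 + Integral(a/cos(a), a)


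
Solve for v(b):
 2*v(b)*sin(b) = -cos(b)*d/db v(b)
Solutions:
 v(b) = C1*cos(b)^2


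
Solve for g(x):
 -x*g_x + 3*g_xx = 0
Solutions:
 g(x) = C1 + C2*erfi(sqrt(6)*x/6)


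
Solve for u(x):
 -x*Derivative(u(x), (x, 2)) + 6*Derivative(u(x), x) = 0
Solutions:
 u(x) = C1 + C2*x^7


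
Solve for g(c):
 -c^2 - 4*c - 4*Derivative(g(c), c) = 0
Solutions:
 g(c) = C1 - c^3/12 - c^2/2


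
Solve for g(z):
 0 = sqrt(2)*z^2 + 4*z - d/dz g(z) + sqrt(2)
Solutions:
 g(z) = C1 + sqrt(2)*z^3/3 + 2*z^2 + sqrt(2)*z


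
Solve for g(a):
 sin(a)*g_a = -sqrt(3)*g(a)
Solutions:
 g(a) = C1*(cos(a) + 1)^(sqrt(3)/2)/(cos(a) - 1)^(sqrt(3)/2)


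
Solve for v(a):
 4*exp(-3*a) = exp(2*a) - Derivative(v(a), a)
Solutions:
 v(a) = C1 + exp(2*a)/2 + 4*exp(-3*a)/3


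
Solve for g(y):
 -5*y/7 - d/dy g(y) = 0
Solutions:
 g(y) = C1 - 5*y^2/14


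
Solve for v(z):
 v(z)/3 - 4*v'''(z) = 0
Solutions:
 v(z) = C3*exp(18^(1/3)*z/6) + (C1*sin(2^(1/3)*3^(1/6)*z/4) + C2*cos(2^(1/3)*3^(1/6)*z/4))*exp(-18^(1/3)*z/12)


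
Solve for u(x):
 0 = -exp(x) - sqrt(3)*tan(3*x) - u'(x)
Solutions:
 u(x) = C1 - exp(x) + sqrt(3)*log(cos(3*x))/3


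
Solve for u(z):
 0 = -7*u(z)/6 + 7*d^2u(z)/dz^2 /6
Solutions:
 u(z) = C1*exp(-z) + C2*exp(z)


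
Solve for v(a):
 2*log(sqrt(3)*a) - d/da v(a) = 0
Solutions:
 v(a) = C1 + 2*a*log(a) - 2*a + a*log(3)


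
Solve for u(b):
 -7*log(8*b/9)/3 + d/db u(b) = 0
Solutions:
 u(b) = C1 + 7*b*log(b)/3 - 14*b*log(3)/3 - 7*b/3 + 7*b*log(2)


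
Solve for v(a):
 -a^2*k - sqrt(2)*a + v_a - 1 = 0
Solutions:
 v(a) = C1 + a^3*k/3 + sqrt(2)*a^2/2 + a


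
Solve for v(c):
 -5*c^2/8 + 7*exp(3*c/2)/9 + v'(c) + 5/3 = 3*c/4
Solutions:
 v(c) = C1 + 5*c^3/24 + 3*c^2/8 - 5*c/3 - 14*exp(3*c/2)/27


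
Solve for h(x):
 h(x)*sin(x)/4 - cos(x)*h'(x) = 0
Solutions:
 h(x) = C1/cos(x)^(1/4)


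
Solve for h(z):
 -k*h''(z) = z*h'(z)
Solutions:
 h(z) = C1 + C2*sqrt(k)*erf(sqrt(2)*z*sqrt(1/k)/2)


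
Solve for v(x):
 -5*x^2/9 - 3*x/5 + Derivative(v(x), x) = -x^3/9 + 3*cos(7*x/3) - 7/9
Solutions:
 v(x) = C1 - x^4/36 + 5*x^3/27 + 3*x^2/10 - 7*x/9 + 9*sin(7*x/3)/7


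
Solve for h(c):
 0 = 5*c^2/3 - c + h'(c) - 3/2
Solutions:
 h(c) = C1 - 5*c^3/9 + c^2/2 + 3*c/2


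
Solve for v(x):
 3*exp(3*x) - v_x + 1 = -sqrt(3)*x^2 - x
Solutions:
 v(x) = C1 + sqrt(3)*x^3/3 + x^2/2 + x + exp(3*x)


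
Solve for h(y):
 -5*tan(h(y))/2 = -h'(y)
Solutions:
 h(y) = pi - asin(C1*exp(5*y/2))
 h(y) = asin(C1*exp(5*y/2))


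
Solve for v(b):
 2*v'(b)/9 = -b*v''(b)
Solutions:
 v(b) = C1 + C2*b^(7/9)


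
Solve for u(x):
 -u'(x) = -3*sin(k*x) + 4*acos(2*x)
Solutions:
 u(x) = C1 - 4*x*acos(2*x) + 2*sqrt(1 - 4*x^2) + 3*Piecewise((-cos(k*x)/k, Ne(k, 0)), (0, True))


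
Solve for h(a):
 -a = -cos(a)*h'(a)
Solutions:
 h(a) = C1 + Integral(a/cos(a), a)


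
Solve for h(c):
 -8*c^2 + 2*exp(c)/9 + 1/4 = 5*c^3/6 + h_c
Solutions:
 h(c) = C1 - 5*c^4/24 - 8*c^3/3 + c/4 + 2*exp(c)/9


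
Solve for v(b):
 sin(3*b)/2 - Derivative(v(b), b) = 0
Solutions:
 v(b) = C1 - cos(3*b)/6


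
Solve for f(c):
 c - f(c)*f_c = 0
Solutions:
 f(c) = -sqrt(C1 + c^2)
 f(c) = sqrt(C1 + c^2)


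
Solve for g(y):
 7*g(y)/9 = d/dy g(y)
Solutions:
 g(y) = C1*exp(7*y/9)


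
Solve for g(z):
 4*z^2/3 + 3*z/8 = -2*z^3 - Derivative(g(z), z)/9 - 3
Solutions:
 g(z) = C1 - 9*z^4/2 - 4*z^3 - 27*z^2/16 - 27*z


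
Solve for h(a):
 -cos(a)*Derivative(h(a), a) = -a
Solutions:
 h(a) = C1 + Integral(a/cos(a), a)


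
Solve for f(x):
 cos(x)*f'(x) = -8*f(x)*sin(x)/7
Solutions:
 f(x) = C1*cos(x)^(8/7)


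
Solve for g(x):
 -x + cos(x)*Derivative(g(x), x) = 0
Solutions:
 g(x) = C1 + Integral(x/cos(x), x)


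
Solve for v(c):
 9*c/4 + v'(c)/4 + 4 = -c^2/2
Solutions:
 v(c) = C1 - 2*c^3/3 - 9*c^2/2 - 16*c


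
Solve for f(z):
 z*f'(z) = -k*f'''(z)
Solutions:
 f(z) = C1 + Integral(C2*airyai(z*(-1/k)^(1/3)) + C3*airybi(z*(-1/k)^(1/3)), z)


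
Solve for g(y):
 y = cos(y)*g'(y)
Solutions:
 g(y) = C1 + Integral(y/cos(y), y)


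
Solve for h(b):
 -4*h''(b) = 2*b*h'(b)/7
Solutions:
 h(b) = C1 + C2*erf(sqrt(7)*b/14)


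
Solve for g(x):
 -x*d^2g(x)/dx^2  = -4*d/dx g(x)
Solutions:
 g(x) = C1 + C2*x^5


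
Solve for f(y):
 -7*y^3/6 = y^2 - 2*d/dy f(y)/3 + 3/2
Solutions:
 f(y) = C1 + 7*y^4/16 + y^3/2 + 9*y/4


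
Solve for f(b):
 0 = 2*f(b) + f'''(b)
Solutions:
 f(b) = C3*exp(-2^(1/3)*b) + (C1*sin(2^(1/3)*sqrt(3)*b/2) + C2*cos(2^(1/3)*sqrt(3)*b/2))*exp(2^(1/3)*b/2)


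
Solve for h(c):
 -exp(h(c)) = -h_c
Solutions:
 h(c) = log(-1/(C1 + c))


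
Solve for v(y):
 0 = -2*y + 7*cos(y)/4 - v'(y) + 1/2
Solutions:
 v(y) = C1 - y^2 + y/2 + 7*sin(y)/4


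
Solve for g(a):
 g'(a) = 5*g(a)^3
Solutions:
 g(a) = -sqrt(2)*sqrt(-1/(C1 + 5*a))/2
 g(a) = sqrt(2)*sqrt(-1/(C1 + 5*a))/2


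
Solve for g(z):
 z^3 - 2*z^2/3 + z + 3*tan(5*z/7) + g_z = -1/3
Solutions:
 g(z) = C1 - z^4/4 + 2*z^3/9 - z^2/2 - z/3 + 21*log(cos(5*z/7))/5


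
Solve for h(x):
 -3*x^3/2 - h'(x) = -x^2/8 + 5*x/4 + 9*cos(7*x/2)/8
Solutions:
 h(x) = C1 - 3*x^4/8 + x^3/24 - 5*x^2/8 - 9*sin(7*x/2)/28


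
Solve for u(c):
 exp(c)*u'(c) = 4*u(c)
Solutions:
 u(c) = C1*exp(-4*exp(-c))


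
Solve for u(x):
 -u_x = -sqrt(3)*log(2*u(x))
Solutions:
 -sqrt(3)*Integral(1/(log(_y) + log(2)), (_y, u(x)))/3 = C1 - x


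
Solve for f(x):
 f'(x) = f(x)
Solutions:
 f(x) = C1*exp(x)


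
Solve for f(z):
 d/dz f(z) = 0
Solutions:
 f(z) = C1


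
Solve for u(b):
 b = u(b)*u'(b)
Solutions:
 u(b) = -sqrt(C1 + b^2)
 u(b) = sqrt(C1 + b^2)


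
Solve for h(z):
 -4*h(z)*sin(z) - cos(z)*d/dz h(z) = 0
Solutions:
 h(z) = C1*cos(z)^4


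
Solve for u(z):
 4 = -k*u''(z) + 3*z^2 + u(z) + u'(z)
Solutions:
 u(z) = C1*exp(z*(1 - sqrt(4*k + 1))/(2*k)) + C2*exp(z*(sqrt(4*k + 1) + 1)/(2*k)) - 6*k - 3*z^2 + 6*z - 2


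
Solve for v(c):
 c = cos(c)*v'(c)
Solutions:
 v(c) = C1 + Integral(c/cos(c), c)


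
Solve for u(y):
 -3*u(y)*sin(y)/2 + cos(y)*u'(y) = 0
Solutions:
 u(y) = C1/cos(y)^(3/2)


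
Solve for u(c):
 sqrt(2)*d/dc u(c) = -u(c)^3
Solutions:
 u(c) = -sqrt(-1/(C1 - sqrt(2)*c))
 u(c) = sqrt(-1/(C1 - sqrt(2)*c))


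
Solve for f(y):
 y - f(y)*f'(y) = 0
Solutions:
 f(y) = -sqrt(C1 + y^2)
 f(y) = sqrt(C1 + y^2)


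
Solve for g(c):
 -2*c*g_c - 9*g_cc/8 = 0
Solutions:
 g(c) = C1 + C2*erf(2*sqrt(2)*c/3)


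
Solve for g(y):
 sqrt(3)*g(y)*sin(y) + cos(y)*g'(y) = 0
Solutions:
 g(y) = C1*cos(y)^(sqrt(3))


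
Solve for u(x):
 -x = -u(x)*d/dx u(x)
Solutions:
 u(x) = -sqrt(C1 + x^2)
 u(x) = sqrt(C1 + x^2)


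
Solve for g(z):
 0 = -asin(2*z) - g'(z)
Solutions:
 g(z) = C1 - z*asin(2*z) - sqrt(1 - 4*z^2)/2


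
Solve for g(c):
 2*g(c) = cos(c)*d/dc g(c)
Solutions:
 g(c) = C1*(sin(c) + 1)/(sin(c) - 1)


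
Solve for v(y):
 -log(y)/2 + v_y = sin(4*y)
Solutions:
 v(y) = C1 + y*log(y)/2 - y/2 - cos(4*y)/4


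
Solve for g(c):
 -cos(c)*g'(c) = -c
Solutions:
 g(c) = C1 + Integral(c/cos(c), c)


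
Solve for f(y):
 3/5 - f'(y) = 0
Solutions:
 f(y) = C1 + 3*y/5


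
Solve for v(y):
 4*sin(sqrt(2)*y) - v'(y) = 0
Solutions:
 v(y) = C1 - 2*sqrt(2)*cos(sqrt(2)*y)


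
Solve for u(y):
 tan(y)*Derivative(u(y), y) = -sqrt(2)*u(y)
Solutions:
 u(y) = C1/sin(y)^(sqrt(2))


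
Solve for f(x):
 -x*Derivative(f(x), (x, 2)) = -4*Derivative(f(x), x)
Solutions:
 f(x) = C1 + C2*x^5


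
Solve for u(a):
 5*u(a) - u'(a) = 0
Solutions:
 u(a) = C1*exp(5*a)


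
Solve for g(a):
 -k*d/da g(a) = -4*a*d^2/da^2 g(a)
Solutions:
 g(a) = C1 + a^(re(k)/4 + 1)*(C2*sin(log(a)*Abs(im(k))/4) + C3*cos(log(a)*im(k)/4))


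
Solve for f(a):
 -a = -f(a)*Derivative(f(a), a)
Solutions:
 f(a) = -sqrt(C1 + a^2)
 f(a) = sqrt(C1 + a^2)


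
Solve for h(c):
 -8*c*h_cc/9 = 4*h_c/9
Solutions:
 h(c) = C1 + C2*sqrt(c)


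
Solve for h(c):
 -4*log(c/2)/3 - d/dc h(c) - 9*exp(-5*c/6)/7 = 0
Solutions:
 h(c) = C1 - 4*c*log(c)/3 + 4*c*(log(2) + 1)/3 + 54*exp(-5*c/6)/35


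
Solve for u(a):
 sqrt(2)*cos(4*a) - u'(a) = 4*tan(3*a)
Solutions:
 u(a) = C1 + 4*log(cos(3*a))/3 + sqrt(2)*sin(4*a)/4


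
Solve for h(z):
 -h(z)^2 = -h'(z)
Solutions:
 h(z) = -1/(C1 + z)


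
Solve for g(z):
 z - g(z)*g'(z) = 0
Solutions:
 g(z) = -sqrt(C1 + z^2)
 g(z) = sqrt(C1 + z^2)


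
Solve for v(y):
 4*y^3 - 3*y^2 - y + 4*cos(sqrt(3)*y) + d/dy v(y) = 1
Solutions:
 v(y) = C1 - y^4 + y^3 + y^2/2 + y - 4*sqrt(3)*sin(sqrt(3)*y)/3


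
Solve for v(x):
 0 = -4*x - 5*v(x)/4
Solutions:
 v(x) = -16*x/5


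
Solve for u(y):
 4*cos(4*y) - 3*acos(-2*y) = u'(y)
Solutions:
 u(y) = C1 - 3*y*acos(-2*y) - 3*sqrt(1 - 4*y^2)/2 + sin(4*y)


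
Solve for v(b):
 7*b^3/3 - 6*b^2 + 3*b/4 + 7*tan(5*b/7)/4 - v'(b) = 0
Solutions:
 v(b) = C1 + 7*b^4/12 - 2*b^3 + 3*b^2/8 - 49*log(cos(5*b/7))/20


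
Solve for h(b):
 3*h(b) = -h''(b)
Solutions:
 h(b) = C1*sin(sqrt(3)*b) + C2*cos(sqrt(3)*b)


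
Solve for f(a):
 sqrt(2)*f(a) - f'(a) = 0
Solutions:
 f(a) = C1*exp(sqrt(2)*a)


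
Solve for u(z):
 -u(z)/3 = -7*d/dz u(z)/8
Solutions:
 u(z) = C1*exp(8*z/21)


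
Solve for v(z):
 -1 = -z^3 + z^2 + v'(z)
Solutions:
 v(z) = C1 + z^4/4 - z^3/3 - z


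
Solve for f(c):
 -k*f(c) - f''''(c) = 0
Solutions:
 f(c) = C1*exp(-c*(-k)^(1/4)) + C2*exp(c*(-k)^(1/4)) + C3*exp(-I*c*(-k)^(1/4)) + C4*exp(I*c*(-k)^(1/4))


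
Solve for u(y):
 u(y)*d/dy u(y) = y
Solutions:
 u(y) = -sqrt(C1 + y^2)
 u(y) = sqrt(C1 + y^2)


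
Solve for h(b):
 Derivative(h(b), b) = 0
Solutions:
 h(b) = C1


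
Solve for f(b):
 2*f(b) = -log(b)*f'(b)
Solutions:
 f(b) = C1*exp(-2*li(b))


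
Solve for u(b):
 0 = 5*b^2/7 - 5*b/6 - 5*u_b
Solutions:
 u(b) = C1 + b^3/21 - b^2/12


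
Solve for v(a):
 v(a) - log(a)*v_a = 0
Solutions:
 v(a) = C1*exp(li(a))


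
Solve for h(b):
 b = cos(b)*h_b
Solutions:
 h(b) = C1 + Integral(b/cos(b), b)


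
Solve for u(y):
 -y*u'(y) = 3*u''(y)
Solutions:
 u(y) = C1 + C2*erf(sqrt(6)*y/6)


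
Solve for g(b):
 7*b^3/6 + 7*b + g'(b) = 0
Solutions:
 g(b) = C1 - 7*b^4/24 - 7*b^2/2


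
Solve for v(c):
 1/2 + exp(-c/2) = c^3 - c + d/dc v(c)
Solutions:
 v(c) = C1 - c^4/4 + c^2/2 + c/2 - 2*exp(-c/2)


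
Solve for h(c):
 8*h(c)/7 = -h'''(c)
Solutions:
 h(c) = C3*exp(-2*7^(2/3)*c/7) + (C1*sin(sqrt(3)*7^(2/3)*c/7) + C2*cos(sqrt(3)*7^(2/3)*c/7))*exp(7^(2/3)*c/7)


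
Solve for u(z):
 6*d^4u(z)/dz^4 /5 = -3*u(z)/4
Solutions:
 u(z) = (C1*sin(2^(3/4)*5^(1/4)*z/4) + C2*cos(2^(3/4)*5^(1/4)*z/4))*exp(-2^(3/4)*5^(1/4)*z/4) + (C3*sin(2^(3/4)*5^(1/4)*z/4) + C4*cos(2^(3/4)*5^(1/4)*z/4))*exp(2^(3/4)*5^(1/4)*z/4)


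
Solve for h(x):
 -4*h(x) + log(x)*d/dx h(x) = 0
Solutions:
 h(x) = C1*exp(4*li(x))


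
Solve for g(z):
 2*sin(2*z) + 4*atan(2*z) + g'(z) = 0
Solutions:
 g(z) = C1 - 4*z*atan(2*z) + log(4*z^2 + 1) + cos(2*z)


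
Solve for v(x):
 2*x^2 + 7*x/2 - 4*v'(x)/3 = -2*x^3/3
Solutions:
 v(x) = C1 + x^4/8 + x^3/2 + 21*x^2/16


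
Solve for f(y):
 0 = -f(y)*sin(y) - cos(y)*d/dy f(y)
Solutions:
 f(y) = C1*cos(y)


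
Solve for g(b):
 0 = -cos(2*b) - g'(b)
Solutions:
 g(b) = C1 - sin(2*b)/2


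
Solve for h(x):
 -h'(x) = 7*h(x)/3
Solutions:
 h(x) = C1*exp(-7*x/3)


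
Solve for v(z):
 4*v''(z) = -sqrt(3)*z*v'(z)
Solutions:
 v(z) = C1 + C2*erf(sqrt(2)*3^(1/4)*z/4)


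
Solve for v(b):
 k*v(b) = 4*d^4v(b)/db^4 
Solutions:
 v(b) = C1*exp(-sqrt(2)*b*k^(1/4)/2) + C2*exp(sqrt(2)*b*k^(1/4)/2) + C3*exp(-sqrt(2)*I*b*k^(1/4)/2) + C4*exp(sqrt(2)*I*b*k^(1/4)/2)


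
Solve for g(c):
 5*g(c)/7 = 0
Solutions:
 g(c) = 0


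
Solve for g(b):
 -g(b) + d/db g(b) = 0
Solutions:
 g(b) = C1*exp(b)


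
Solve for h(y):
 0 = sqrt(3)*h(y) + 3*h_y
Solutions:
 h(y) = C1*exp(-sqrt(3)*y/3)


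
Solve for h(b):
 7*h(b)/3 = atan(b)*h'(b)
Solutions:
 h(b) = C1*exp(7*Integral(1/atan(b), b)/3)


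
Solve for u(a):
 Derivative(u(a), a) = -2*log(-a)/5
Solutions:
 u(a) = C1 - 2*a*log(-a)/5 + 2*a/5


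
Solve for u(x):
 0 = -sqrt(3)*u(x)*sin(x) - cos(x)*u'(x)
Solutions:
 u(x) = C1*cos(x)^(sqrt(3))


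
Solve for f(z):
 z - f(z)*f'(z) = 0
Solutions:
 f(z) = -sqrt(C1 + z^2)
 f(z) = sqrt(C1 + z^2)


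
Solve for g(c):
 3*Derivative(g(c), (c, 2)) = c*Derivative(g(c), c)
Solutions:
 g(c) = C1 + C2*erfi(sqrt(6)*c/6)


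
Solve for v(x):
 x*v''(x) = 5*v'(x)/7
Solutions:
 v(x) = C1 + C2*x^(12/7)


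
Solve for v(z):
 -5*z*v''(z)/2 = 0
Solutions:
 v(z) = C1 + C2*z


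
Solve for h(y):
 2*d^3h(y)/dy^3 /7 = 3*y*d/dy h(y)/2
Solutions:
 h(y) = C1 + Integral(C2*airyai(42^(1/3)*y/2) + C3*airybi(42^(1/3)*y/2), y)


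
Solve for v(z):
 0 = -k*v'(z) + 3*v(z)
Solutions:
 v(z) = C1*exp(3*z/k)


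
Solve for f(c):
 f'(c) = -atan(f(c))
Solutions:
 Integral(1/atan(_y), (_y, f(c))) = C1 - c


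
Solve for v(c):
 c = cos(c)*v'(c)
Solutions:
 v(c) = C1 + Integral(c/cos(c), c)


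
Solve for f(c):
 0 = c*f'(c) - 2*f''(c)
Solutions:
 f(c) = C1 + C2*erfi(c/2)


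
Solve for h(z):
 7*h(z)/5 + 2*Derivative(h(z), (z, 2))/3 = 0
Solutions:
 h(z) = C1*sin(sqrt(210)*z/10) + C2*cos(sqrt(210)*z/10)


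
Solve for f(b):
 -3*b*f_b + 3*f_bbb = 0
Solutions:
 f(b) = C1 + Integral(C2*airyai(b) + C3*airybi(b), b)


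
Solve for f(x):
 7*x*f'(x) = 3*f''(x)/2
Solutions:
 f(x) = C1 + C2*erfi(sqrt(21)*x/3)


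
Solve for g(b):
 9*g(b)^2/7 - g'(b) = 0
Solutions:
 g(b) = -7/(C1 + 9*b)


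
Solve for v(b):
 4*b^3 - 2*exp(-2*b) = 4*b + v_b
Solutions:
 v(b) = C1 + b^4 - 2*b^2 + exp(-2*b)


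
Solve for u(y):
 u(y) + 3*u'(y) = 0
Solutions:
 u(y) = C1*exp(-y/3)


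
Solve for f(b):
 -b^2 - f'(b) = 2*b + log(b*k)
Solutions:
 f(b) = C1 - b^3/3 - b^2 - b*log(b*k) + b


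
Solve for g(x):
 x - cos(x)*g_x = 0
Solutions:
 g(x) = C1 + Integral(x/cos(x), x)


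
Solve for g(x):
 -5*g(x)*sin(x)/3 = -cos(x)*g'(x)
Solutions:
 g(x) = C1/cos(x)^(5/3)


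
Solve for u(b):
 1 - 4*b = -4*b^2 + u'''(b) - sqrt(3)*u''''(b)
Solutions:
 u(b) = C1 + C2*b + C3*b^2 + C4*exp(sqrt(3)*b/3) + b^5/15 + b^4*(-1 + 2*sqrt(3))/6 + b^3*(25 - 4*sqrt(3))/6


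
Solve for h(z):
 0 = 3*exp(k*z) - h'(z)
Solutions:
 h(z) = C1 + 3*exp(k*z)/k


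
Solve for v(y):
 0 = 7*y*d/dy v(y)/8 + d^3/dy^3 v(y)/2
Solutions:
 v(y) = C1 + Integral(C2*airyai(-14^(1/3)*y/2) + C3*airybi(-14^(1/3)*y/2), y)


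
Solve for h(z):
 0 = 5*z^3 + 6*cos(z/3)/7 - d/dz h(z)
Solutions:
 h(z) = C1 + 5*z^4/4 + 18*sin(z/3)/7


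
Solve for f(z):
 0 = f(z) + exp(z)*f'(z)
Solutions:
 f(z) = C1*exp(exp(-z))


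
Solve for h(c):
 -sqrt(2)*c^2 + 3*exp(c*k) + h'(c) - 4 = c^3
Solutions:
 h(c) = C1 + c^4/4 + sqrt(2)*c^3/3 + 4*c - 3*exp(c*k)/k


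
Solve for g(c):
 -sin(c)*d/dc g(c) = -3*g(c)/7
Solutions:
 g(c) = C1*(cos(c) - 1)^(3/14)/(cos(c) + 1)^(3/14)


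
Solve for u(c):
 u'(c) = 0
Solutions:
 u(c) = C1


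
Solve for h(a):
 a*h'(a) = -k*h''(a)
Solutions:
 h(a) = C1 + C2*sqrt(k)*erf(sqrt(2)*a*sqrt(1/k)/2)


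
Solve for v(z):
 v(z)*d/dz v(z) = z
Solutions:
 v(z) = -sqrt(C1 + z^2)
 v(z) = sqrt(C1 + z^2)


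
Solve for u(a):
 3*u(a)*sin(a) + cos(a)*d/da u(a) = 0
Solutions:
 u(a) = C1*cos(a)^3


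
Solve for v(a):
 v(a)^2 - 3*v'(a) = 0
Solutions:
 v(a) = -3/(C1 + a)


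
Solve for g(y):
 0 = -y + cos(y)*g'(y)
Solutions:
 g(y) = C1 + Integral(y/cos(y), y)


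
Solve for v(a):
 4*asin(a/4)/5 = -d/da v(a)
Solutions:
 v(a) = C1 - 4*a*asin(a/4)/5 - 4*sqrt(16 - a^2)/5


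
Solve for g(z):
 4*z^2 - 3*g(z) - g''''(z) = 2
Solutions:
 g(z) = 4*z^2/3 + (C1*sin(sqrt(2)*3^(1/4)*z/2) + C2*cos(sqrt(2)*3^(1/4)*z/2))*exp(-sqrt(2)*3^(1/4)*z/2) + (C3*sin(sqrt(2)*3^(1/4)*z/2) + C4*cos(sqrt(2)*3^(1/4)*z/2))*exp(sqrt(2)*3^(1/4)*z/2) - 2/3


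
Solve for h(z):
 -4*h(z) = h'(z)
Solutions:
 h(z) = C1*exp(-4*z)


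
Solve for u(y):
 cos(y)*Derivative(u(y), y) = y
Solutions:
 u(y) = C1 + Integral(y/cos(y), y)


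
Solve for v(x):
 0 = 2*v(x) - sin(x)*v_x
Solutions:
 v(x) = C1*(cos(x) - 1)/(cos(x) + 1)


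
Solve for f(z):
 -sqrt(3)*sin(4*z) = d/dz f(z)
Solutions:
 f(z) = C1 + sqrt(3)*cos(4*z)/4


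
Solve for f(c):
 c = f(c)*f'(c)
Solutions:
 f(c) = -sqrt(C1 + c^2)
 f(c) = sqrt(C1 + c^2)


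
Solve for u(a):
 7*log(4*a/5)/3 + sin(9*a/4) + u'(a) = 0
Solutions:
 u(a) = C1 - 7*a*log(a)/3 - 5*a*log(2) + a*log(10)/3 + 7*a/3 + 2*a*log(5) + 4*cos(9*a/4)/9


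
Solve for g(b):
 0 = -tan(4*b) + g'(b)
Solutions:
 g(b) = C1 - log(cos(4*b))/4


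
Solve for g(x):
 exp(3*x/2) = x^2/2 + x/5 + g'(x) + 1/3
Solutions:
 g(x) = C1 - x^3/6 - x^2/10 - x/3 + 2*exp(3*x/2)/3


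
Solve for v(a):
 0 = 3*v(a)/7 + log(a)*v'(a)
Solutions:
 v(a) = C1*exp(-3*li(a)/7)


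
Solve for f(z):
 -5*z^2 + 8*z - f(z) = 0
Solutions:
 f(z) = z*(8 - 5*z)


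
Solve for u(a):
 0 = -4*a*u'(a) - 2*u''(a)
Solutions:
 u(a) = C1 + C2*erf(a)


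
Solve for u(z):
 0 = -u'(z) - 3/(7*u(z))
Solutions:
 u(z) = -sqrt(C1 - 42*z)/7
 u(z) = sqrt(C1 - 42*z)/7


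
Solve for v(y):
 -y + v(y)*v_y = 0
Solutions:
 v(y) = -sqrt(C1 + y^2)
 v(y) = sqrt(C1 + y^2)


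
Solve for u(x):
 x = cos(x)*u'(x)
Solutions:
 u(x) = C1 + Integral(x/cos(x), x)


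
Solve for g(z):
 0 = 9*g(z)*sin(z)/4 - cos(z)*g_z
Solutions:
 g(z) = C1/cos(z)^(9/4)


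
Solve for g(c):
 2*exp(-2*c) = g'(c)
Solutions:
 g(c) = C1 - exp(-2*c)


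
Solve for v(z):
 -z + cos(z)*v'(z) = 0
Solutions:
 v(z) = C1 + Integral(z/cos(z), z)


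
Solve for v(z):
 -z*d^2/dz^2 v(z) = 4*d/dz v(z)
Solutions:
 v(z) = C1 + C2/z^3


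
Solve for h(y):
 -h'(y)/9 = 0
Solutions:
 h(y) = C1


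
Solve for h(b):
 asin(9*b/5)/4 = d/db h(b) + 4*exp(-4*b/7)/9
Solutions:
 h(b) = C1 + b*asin(9*b/5)/4 + sqrt(25 - 81*b^2)/36 + 7*exp(-4*b/7)/9


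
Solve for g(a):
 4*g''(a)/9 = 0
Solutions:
 g(a) = C1 + C2*a


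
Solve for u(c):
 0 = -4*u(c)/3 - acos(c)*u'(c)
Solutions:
 u(c) = C1*exp(-4*Integral(1/acos(c), c)/3)


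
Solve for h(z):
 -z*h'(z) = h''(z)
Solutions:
 h(z) = C1 + C2*erf(sqrt(2)*z/2)


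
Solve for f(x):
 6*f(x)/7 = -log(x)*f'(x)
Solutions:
 f(x) = C1*exp(-6*li(x)/7)


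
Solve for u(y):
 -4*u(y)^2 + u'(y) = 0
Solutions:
 u(y) = -1/(C1 + 4*y)


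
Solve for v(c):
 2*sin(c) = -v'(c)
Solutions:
 v(c) = C1 + 2*cos(c)


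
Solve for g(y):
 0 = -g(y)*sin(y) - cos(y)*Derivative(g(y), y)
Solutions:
 g(y) = C1*cos(y)


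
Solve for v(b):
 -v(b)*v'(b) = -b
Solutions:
 v(b) = -sqrt(C1 + b^2)
 v(b) = sqrt(C1 + b^2)


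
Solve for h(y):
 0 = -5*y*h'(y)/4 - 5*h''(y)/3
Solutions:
 h(y) = C1 + C2*erf(sqrt(6)*y/4)


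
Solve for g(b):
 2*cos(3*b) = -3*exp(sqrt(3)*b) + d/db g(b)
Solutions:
 g(b) = C1 + sqrt(3)*exp(sqrt(3)*b) + 2*sin(3*b)/3


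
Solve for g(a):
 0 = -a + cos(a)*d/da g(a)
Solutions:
 g(a) = C1 + Integral(a/cos(a), a)


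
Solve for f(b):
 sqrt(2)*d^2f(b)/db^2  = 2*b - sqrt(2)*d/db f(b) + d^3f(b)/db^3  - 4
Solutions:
 f(b) = C1 + C2*exp(sqrt(2)*b*(1 - sqrt(1 + 2*sqrt(2)))/2) + C3*exp(sqrt(2)*b*(1 + sqrt(1 + 2*sqrt(2)))/2) + sqrt(2)*b^2/2 - 3*sqrt(2)*b


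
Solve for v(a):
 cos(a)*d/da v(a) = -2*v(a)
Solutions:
 v(a) = C1*(sin(a) - 1)/(sin(a) + 1)


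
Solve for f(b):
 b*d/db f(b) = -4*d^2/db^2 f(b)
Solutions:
 f(b) = C1 + C2*erf(sqrt(2)*b/4)


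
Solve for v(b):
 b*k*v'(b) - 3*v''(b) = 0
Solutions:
 v(b) = Piecewise((-sqrt(6)*sqrt(pi)*C1*erf(sqrt(6)*b*sqrt(-k)/6)/(2*sqrt(-k)) - C2, (k > 0) | (k < 0)), (-C1*b - C2, True))


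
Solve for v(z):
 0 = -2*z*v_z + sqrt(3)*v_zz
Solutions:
 v(z) = C1 + C2*erfi(3^(3/4)*z/3)


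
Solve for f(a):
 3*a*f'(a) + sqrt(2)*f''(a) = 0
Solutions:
 f(a) = C1 + C2*erf(2^(1/4)*sqrt(3)*a/2)


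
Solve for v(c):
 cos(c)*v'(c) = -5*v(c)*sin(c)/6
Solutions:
 v(c) = C1*cos(c)^(5/6)


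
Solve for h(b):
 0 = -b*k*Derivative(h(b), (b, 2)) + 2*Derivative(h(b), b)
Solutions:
 h(b) = C1 + b^(((re(k) + 2)*re(k) + im(k)^2)/(re(k)^2 + im(k)^2))*(C2*sin(2*log(b)*Abs(im(k))/(re(k)^2 + im(k)^2)) + C3*cos(2*log(b)*im(k)/(re(k)^2 + im(k)^2)))


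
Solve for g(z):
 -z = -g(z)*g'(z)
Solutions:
 g(z) = -sqrt(C1 + z^2)
 g(z) = sqrt(C1 + z^2)


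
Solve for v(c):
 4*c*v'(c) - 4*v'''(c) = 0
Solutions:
 v(c) = C1 + Integral(C2*airyai(c) + C3*airybi(c), c)


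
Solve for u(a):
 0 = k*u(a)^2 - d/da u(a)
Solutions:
 u(a) = -1/(C1 + a*k)


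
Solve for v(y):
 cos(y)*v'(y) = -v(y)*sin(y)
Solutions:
 v(y) = C1*cos(y)


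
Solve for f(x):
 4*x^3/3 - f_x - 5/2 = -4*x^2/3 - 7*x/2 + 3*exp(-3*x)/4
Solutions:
 f(x) = C1 + x^4/3 + 4*x^3/9 + 7*x^2/4 - 5*x/2 + exp(-3*x)/4


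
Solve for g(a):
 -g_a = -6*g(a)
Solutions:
 g(a) = C1*exp(6*a)


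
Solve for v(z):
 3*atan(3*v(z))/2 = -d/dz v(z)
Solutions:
 Integral(1/atan(3*_y), (_y, v(z))) = C1 - 3*z/2


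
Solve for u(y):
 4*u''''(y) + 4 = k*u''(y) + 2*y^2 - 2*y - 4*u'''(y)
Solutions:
 u(y) = C1 + C2*y + C3*exp(y*(sqrt(k + 1) - 1)/2) + C4*exp(-y*(sqrt(k + 1) + 1)/2) - y^4/(6*k) + y^3*(1 - 8/k)/(3*k) + 2*y^2*(1 - 2/k - 16/k^2)/k


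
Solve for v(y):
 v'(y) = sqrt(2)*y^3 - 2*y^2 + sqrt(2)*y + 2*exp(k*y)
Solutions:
 v(y) = C1 + sqrt(2)*y^4/4 - 2*y^3/3 + sqrt(2)*y^2/2 + 2*exp(k*y)/k


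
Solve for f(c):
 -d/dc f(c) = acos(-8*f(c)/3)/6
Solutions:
 Integral(1/acos(-8*_y/3), (_y, f(c))) = C1 - c/6


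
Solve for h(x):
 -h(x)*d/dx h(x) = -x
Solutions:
 h(x) = -sqrt(C1 + x^2)
 h(x) = sqrt(C1 + x^2)


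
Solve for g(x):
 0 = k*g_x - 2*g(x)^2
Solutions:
 g(x) = -k/(C1*k + 2*x)


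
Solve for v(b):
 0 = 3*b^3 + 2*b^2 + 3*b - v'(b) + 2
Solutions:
 v(b) = C1 + 3*b^4/4 + 2*b^3/3 + 3*b^2/2 + 2*b


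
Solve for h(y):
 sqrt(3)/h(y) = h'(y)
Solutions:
 h(y) = -sqrt(C1 + 2*sqrt(3)*y)
 h(y) = sqrt(C1 + 2*sqrt(3)*y)


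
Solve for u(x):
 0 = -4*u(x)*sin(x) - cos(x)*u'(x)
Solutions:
 u(x) = C1*cos(x)^4


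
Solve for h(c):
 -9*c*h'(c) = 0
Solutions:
 h(c) = C1


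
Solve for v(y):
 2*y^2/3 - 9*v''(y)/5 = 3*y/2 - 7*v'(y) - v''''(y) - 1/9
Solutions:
 v(y) = C1 + C2*exp(y*(6*50^(1/3)/(sqrt(30085) + 175)^(1/3) + 20^(1/3)*(sqrt(30085) + 175)^(1/3))/20)*sin(sqrt(3)*y*(-20^(1/3)*(sqrt(30085) + 175)^(1/3) + 6*50^(1/3)/(sqrt(30085) + 175)^(1/3))/20) + C3*exp(y*(6*50^(1/3)/(sqrt(30085) + 175)^(1/3) + 20^(1/3)*(sqrt(30085) + 175)^(1/3))/20)*cos(sqrt(3)*y*(-20^(1/3)*(sqrt(30085) + 175)^(1/3) + 6*50^(1/3)/(sqrt(30085) + 175)^(1/3))/20) + C4*exp(-y*(6*50^(1/3)/(sqrt(30085) + 175)^(1/3) + 20^(1/3)*(sqrt(30085) + 175)^(1/3))/10) - 2*y^3/63 + 81*y^2/980 + 4111*y/154350


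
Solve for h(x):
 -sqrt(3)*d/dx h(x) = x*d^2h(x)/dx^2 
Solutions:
 h(x) = C1 + C2*x^(1 - sqrt(3))


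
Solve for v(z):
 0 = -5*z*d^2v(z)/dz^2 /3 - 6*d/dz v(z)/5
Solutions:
 v(z) = C1 + C2*z^(7/25)


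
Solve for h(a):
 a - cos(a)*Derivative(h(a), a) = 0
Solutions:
 h(a) = C1 + Integral(a/cos(a), a)


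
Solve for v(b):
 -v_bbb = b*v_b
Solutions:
 v(b) = C1 + Integral(C2*airyai(-b) + C3*airybi(-b), b)


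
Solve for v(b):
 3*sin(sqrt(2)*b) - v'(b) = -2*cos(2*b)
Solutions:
 v(b) = C1 + sin(2*b) - 3*sqrt(2)*cos(sqrt(2)*b)/2


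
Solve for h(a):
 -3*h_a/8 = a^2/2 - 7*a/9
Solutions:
 h(a) = C1 - 4*a^3/9 + 28*a^2/27


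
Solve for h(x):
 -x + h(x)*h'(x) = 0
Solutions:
 h(x) = -sqrt(C1 + x^2)
 h(x) = sqrt(C1 + x^2)


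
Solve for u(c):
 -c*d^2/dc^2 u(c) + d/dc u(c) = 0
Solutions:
 u(c) = C1 + C2*c^2


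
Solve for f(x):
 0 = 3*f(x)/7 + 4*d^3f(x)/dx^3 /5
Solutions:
 f(x) = C3*exp(-1470^(1/3)*x/14) + (C1*sin(3^(5/6)*490^(1/3)*x/28) + C2*cos(3^(5/6)*490^(1/3)*x/28))*exp(1470^(1/3)*x/28)


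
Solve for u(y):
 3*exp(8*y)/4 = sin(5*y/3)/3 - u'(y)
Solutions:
 u(y) = C1 - 3*exp(8*y)/32 - cos(5*y/3)/5


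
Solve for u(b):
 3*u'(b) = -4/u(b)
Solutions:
 u(b) = -sqrt(C1 - 24*b)/3
 u(b) = sqrt(C1 - 24*b)/3


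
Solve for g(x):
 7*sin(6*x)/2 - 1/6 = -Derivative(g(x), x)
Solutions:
 g(x) = C1 + x/6 + 7*cos(6*x)/12


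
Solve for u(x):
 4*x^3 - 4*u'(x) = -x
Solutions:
 u(x) = C1 + x^4/4 + x^2/8


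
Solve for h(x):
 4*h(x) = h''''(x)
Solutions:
 h(x) = C1*exp(-sqrt(2)*x) + C2*exp(sqrt(2)*x) + C3*sin(sqrt(2)*x) + C4*cos(sqrt(2)*x)


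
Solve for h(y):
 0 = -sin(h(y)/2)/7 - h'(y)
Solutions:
 y/7 + log(cos(h(y)/2) - 1) - log(cos(h(y)/2) + 1) = C1


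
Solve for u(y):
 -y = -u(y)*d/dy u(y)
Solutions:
 u(y) = -sqrt(C1 + y^2)
 u(y) = sqrt(C1 + y^2)


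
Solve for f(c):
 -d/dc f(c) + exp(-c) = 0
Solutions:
 f(c) = C1 - exp(-c)


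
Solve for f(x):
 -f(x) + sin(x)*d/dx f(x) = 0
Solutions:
 f(x) = C1*sqrt(cos(x) - 1)/sqrt(cos(x) + 1)


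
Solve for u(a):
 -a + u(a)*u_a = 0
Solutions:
 u(a) = -sqrt(C1 + a^2)
 u(a) = sqrt(C1 + a^2)


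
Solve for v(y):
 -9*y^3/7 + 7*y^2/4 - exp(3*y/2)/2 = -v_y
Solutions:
 v(y) = C1 + 9*y^4/28 - 7*y^3/12 + exp(3*y/2)/3


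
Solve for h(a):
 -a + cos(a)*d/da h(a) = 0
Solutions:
 h(a) = C1 + Integral(a/cos(a), a)


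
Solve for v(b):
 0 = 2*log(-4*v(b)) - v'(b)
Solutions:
 -Integral(1/(log(-_y) + 2*log(2)), (_y, v(b)))/2 = C1 - b


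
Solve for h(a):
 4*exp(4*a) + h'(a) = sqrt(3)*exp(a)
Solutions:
 h(a) = C1 - exp(4*a) + sqrt(3)*exp(a)


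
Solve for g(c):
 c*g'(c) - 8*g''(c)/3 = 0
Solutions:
 g(c) = C1 + C2*erfi(sqrt(3)*c/4)


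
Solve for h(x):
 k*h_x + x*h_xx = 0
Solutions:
 h(x) = C1 + x^(1 - re(k))*(C2*sin(log(x)*Abs(im(k))) + C3*cos(log(x)*im(k)))


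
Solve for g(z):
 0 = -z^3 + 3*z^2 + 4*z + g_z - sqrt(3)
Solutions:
 g(z) = C1 + z^4/4 - z^3 - 2*z^2 + sqrt(3)*z


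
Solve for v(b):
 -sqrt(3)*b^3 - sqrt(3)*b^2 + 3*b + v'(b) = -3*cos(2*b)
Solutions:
 v(b) = C1 + sqrt(3)*b^4/4 + sqrt(3)*b^3/3 - 3*b^2/2 - 3*sin(2*b)/2


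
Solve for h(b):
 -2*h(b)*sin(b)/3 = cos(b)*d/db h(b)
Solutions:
 h(b) = C1*cos(b)^(2/3)


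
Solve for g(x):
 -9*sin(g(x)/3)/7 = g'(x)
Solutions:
 9*x/7 + 3*log(cos(g(x)/3) - 1)/2 - 3*log(cos(g(x)/3) + 1)/2 = C1


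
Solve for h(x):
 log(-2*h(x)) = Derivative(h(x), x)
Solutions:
 -Integral(1/(log(-_y) + log(2)), (_y, h(x))) = C1 - x


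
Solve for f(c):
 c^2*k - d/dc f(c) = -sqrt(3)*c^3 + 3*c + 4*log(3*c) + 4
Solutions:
 f(c) = C1 + sqrt(3)*c^4/4 + c^3*k/3 - 3*c^2/2 - 4*c*log(c) - c*log(81)


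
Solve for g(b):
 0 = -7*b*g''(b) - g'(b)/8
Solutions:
 g(b) = C1 + C2*b^(55/56)


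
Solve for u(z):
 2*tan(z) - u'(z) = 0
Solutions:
 u(z) = C1 - 2*log(cos(z))


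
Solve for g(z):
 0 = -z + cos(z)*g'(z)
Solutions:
 g(z) = C1 + Integral(z/cos(z), z)


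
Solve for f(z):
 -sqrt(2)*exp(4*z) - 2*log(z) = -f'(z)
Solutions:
 f(z) = C1 + 2*z*log(z) - 2*z + sqrt(2)*exp(4*z)/4


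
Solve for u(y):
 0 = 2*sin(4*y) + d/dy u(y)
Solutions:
 u(y) = C1 + cos(4*y)/2


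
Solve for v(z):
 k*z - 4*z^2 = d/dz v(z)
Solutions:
 v(z) = C1 + k*z^2/2 - 4*z^3/3


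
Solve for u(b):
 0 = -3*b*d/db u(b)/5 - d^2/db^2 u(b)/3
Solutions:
 u(b) = C1 + C2*erf(3*sqrt(10)*b/10)


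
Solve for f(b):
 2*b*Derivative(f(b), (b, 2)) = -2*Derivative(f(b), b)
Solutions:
 f(b) = C1 + C2*log(b)


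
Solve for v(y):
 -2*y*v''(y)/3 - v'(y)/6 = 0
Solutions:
 v(y) = C1 + C2*y^(3/4)


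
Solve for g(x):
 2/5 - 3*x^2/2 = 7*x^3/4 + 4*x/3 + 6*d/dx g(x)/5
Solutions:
 g(x) = C1 - 35*x^4/96 - 5*x^3/12 - 5*x^2/9 + x/3


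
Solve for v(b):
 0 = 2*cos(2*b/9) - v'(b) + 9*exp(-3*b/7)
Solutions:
 v(b) = C1 + 9*sin(2*b/9) - 21*exp(-3*b/7)


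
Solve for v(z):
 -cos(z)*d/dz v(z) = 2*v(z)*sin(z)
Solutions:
 v(z) = C1*cos(z)^2


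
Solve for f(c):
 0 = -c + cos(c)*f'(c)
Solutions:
 f(c) = C1 + Integral(c/cos(c), c)


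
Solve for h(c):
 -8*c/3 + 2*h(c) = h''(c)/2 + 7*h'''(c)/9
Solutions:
 h(c) = C1*exp(-c*(3*3^(1/3)/(28*sqrt(193) + 389)^(1/3) + 6 + 3^(2/3)*(28*sqrt(193) + 389)^(1/3))/28)*sin(3*3^(1/6)*c*(-(28*sqrt(193) + 389)^(1/3) + 3^(2/3)/(28*sqrt(193) + 389)^(1/3))/28) + C2*exp(-c*(3*3^(1/3)/(28*sqrt(193) + 389)^(1/3) + 6 + 3^(2/3)*(28*sqrt(193) + 389)^(1/3))/28)*cos(3*3^(1/6)*c*(-(28*sqrt(193) + 389)^(1/3) + 3^(2/3)/(28*sqrt(193) + 389)^(1/3))/28) + C3*exp(c*(-3 + 3*3^(1/3)/(28*sqrt(193) + 389)^(1/3) + 3^(2/3)*(28*sqrt(193) + 389)^(1/3))/14) + 4*c/3


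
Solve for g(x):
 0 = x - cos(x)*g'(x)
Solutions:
 g(x) = C1 + Integral(x/cos(x), x)


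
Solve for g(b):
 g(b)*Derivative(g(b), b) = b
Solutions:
 g(b) = -sqrt(C1 + b^2)
 g(b) = sqrt(C1 + b^2)


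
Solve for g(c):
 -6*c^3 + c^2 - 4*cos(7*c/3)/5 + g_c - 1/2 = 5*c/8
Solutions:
 g(c) = C1 + 3*c^4/2 - c^3/3 + 5*c^2/16 + c/2 + 12*sin(7*c/3)/35


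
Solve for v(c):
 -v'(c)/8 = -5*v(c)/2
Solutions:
 v(c) = C1*exp(20*c)


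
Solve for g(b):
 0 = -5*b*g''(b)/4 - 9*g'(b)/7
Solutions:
 g(b) = C1 + C2/b^(1/35)


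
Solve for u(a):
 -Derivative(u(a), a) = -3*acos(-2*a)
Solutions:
 u(a) = C1 + 3*a*acos(-2*a) + 3*sqrt(1 - 4*a^2)/2


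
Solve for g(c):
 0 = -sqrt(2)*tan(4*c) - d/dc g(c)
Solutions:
 g(c) = C1 + sqrt(2)*log(cos(4*c))/4


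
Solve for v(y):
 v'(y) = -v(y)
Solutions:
 v(y) = C1*exp(-y)


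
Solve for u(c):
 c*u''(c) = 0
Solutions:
 u(c) = C1 + C2*c


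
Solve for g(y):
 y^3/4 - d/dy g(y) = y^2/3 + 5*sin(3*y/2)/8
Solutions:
 g(y) = C1 + y^4/16 - y^3/9 + 5*cos(3*y/2)/12


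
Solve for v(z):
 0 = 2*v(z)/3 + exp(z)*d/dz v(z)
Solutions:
 v(z) = C1*exp(2*exp(-z)/3)


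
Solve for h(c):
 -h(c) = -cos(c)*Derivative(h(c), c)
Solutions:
 h(c) = C1*sqrt(sin(c) + 1)/sqrt(sin(c) - 1)


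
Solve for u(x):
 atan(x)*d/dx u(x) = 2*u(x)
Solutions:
 u(x) = C1*exp(2*Integral(1/atan(x), x))


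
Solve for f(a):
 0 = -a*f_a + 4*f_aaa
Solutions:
 f(a) = C1 + Integral(C2*airyai(2^(1/3)*a/2) + C3*airybi(2^(1/3)*a/2), a)


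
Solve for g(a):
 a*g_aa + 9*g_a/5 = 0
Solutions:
 g(a) = C1 + C2/a^(4/5)


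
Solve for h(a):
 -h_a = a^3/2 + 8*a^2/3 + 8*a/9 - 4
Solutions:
 h(a) = C1 - a^4/8 - 8*a^3/9 - 4*a^2/9 + 4*a


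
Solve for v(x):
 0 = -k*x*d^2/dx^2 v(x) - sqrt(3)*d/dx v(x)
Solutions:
 v(x) = C1 + x^(((re(k) - sqrt(3))*re(k) + im(k)^2)/(re(k)^2 + im(k)^2))*(C2*sin(sqrt(3)*log(x)*Abs(im(k))/(re(k)^2 + im(k)^2)) + C3*cos(sqrt(3)*log(x)*im(k)/(re(k)^2 + im(k)^2)))


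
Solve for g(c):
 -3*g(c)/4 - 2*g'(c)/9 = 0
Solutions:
 g(c) = C1*exp(-27*c/8)


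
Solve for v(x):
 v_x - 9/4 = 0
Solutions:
 v(x) = C1 + 9*x/4


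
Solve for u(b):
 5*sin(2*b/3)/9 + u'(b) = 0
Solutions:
 u(b) = C1 + 5*cos(2*b/3)/6


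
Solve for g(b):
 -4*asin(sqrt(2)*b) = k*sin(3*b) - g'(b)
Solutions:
 g(b) = C1 + 4*b*asin(sqrt(2)*b) - k*cos(3*b)/3 + 2*sqrt(2)*sqrt(1 - 2*b^2)


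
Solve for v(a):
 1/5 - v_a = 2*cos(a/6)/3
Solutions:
 v(a) = C1 + a/5 - 4*sin(a/6)


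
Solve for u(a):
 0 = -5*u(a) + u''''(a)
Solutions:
 u(a) = C1*exp(-5^(1/4)*a) + C2*exp(5^(1/4)*a) + C3*sin(5^(1/4)*a) + C4*cos(5^(1/4)*a)


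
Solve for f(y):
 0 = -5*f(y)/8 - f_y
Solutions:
 f(y) = C1*exp(-5*y/8)


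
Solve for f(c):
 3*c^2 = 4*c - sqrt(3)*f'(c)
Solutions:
 f(c) = C1 - sqrt(3)*c^3/3 + 2*sqrt(3)*c^2/3


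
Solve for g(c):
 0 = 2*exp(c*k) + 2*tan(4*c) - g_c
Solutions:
 g(c) = C1 + 2*Piecewise((exp(c*k)/k, Ne(k, 0)), (c, True)) - log(cos(4*c))/2


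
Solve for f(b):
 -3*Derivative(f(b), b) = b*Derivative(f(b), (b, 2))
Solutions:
 f(b) = C1 + C2/b^2


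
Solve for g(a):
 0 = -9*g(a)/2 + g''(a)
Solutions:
 g(a) = C1*exp(-3*sqrt(2)*a/2) + C2*exp(3*sqrt(2)*a/2)


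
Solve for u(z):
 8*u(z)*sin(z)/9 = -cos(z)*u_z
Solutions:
 u(z) = C1*cos(z)^(8/9)


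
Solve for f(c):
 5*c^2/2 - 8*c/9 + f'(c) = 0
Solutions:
 f(c) = C1 - 5*c^3/6 + 4*c^2/9


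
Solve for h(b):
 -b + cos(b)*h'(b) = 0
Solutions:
 h(b) = C1 + Integral(b/cos(b), b)


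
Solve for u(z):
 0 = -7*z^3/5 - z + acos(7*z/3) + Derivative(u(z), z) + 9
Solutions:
 u(z) = C1 + 7*z^4/20 + z^2/2 - z*acos(7*z/3) - 9*z + sqrt(9 - 49*z^2)/7


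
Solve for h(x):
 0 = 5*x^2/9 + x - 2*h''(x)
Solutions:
 h(x) = C1 + C2*x + 5*x^4/216 + x^3/12


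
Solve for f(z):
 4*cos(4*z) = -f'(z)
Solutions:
 f(z) = C1 - sin(4*z)


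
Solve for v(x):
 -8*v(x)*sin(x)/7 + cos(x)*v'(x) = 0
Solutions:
 v(x) = C1/cos(x)^(8/7)


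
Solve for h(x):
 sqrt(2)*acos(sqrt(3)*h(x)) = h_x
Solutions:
 Integral(1/acos(sqrt(3)*_y), (_y, h(x))) = C1 + sqrt(2)*x


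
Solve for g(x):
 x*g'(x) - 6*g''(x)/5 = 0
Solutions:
 g(x) = C1 + C2*erfi(sqrt(15)*x/6)


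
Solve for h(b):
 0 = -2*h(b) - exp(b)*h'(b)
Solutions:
 h(b) = C1*exp(2*exp(-b))


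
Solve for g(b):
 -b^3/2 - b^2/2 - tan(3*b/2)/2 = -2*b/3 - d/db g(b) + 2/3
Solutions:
 g(b) = C1 + b^4/8 + b^3/6 - b^2/3 + 2*b/3 - log(cos(3*b/2))/3


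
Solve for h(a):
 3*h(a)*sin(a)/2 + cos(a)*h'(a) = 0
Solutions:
 h(a) = C1*cos(a)^(3/2)


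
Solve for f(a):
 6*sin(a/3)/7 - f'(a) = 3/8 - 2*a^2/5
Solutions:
 f(a) = C1 + 2*a^3/15 - 3*a/8 - 18*cos(a/3)/7


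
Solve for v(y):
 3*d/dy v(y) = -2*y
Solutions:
 v(y) = C1 - y^2/3


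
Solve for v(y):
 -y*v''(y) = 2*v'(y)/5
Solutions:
 v(y) = C1 + C2*y^(3/5)


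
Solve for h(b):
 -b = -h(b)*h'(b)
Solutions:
 h(b) = -sqrt(C1 + b^2)
 h(b) = sqrt(C1 + b^2)


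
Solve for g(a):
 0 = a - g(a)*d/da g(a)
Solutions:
 g(a) = -sqrt(C1 + a^2)
 g(a) = sqrt(C1 + a^2)


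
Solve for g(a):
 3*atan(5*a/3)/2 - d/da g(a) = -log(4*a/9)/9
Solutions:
 g(a) = C1 + a*log(a)/9 + 3*a*atan(5*a/3)/2 - 2*a*log(3)/9 - a/9 + 2*a*log(2)/9 - 9*log(25*a^2 + 9)/20


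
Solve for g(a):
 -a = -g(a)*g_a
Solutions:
 g(a) = -sqrt(C1 + a^2)
 g(a) = sqrt(C1 + a^2)


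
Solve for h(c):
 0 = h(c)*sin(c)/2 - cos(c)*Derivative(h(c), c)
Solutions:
 h(c) = C1/sqrt(cos(c))


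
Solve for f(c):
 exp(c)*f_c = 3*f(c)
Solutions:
 f(c) = C1*exp(-3*exp(-c))


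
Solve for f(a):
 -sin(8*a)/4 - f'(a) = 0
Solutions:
 f(a) = C1 + cos(8*a)/32


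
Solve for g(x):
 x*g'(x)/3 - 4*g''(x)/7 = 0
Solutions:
 g(x) = C1 + C2*erfi(sqrt(42)*x/12)


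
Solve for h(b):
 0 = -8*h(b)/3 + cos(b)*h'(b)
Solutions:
 h(b) = C1*(sin(b) + 1)^(4/3)/(sin(b) - 1)^(4/3)


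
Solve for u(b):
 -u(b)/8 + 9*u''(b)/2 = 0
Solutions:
 u(b) = C1*exp(-b/6) + C2*exp(b/6)


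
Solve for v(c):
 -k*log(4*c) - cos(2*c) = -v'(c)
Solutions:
 v(c) = C1 + c*k*(log(c) - 1) + 2*c*k*log(2) + sin(2*c)/2


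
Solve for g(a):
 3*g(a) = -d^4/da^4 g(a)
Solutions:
 g(a) = (C1*sin(sqrt(2)*3^(1/4)*a/2) + C2*cos(sqrt(2)*3^(1/4)*a/2))*exp(-sqrt(2)*3^(1/4)*a/2) + (C3*sin(sqrt(2)*3^(1/4)*a/2) + C4*cos(sqrt(2)*3^(1/4)*a/2))*exp(sqrt(2)*3^(1/4)*a/2)


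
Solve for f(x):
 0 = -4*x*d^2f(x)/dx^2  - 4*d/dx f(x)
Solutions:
 f(x) = C1 + C2*log(x)


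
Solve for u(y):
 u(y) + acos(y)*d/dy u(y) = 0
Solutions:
 u(y) = C1*exp(-Integral(1/acos(y), y))


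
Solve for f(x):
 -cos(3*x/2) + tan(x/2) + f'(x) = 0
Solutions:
 f(x) = C1 + 2*log(cos(x/2)) + 2*sin(3*x/2)/3


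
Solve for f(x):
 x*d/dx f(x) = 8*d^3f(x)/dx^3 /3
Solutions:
 f(x) = C1 + Integral(C2*airyai(3^(1/3)*x/2) + C3*airybi(3^(1/3)*x/2), x)


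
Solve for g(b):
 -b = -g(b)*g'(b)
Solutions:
 g(b) = -sqrt(C1 + b^2)
 g(b) = sqrt(C1 + b^2)


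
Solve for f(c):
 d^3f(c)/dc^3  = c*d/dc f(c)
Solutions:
 f(c) = C1 + Integral(C2*airyai(c) + C3*airybi(c), c)


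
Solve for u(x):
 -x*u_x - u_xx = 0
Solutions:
 u(x) = C1 + C2*erf(sqrt(2)*x/2)


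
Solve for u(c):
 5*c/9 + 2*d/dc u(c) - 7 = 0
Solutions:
 u(c) = C1 - 5*c^2/36 + 7*c/2


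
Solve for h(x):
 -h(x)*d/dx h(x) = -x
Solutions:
 h(x) = -sqrt(C1 + x^2)
 h(x) = sqrt(C1 + x^2)


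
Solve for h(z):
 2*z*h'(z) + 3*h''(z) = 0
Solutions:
 h(z) = C1 + C2*erf(sqrt(3)*z/3)


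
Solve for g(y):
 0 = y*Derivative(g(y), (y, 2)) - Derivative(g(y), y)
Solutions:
 g(y) = C1 + C2*y^2


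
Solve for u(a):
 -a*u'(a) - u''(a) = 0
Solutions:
 u(a) = C1 + C2*erf(sqrt(2)*a/2)


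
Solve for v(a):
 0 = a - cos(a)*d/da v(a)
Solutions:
 v(a) = C1 + Integral(a/cos(a), a)


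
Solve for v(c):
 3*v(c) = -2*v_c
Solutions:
 v(c) = C1*exp(-3*c/2)


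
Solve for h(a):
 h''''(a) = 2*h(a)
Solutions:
 h(a) = C1*exp(-2^(1/4)*a) + C2*exp(2^(1/4)*a) + C3*sin(2^(1/4)*a) + C4*cos(2^(1/4)*a)


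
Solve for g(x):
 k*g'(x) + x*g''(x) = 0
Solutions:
 g(x) = C1 + x^(1 - re(k))*(C2*sin(log(x)*Abs(im(k))) + C3*cos(log(x)*im(k)))


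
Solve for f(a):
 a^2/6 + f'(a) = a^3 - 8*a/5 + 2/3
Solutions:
 f(a) = C1 + a^4/4 - a^3/18 - 4*a^2/5 + 2*a/3


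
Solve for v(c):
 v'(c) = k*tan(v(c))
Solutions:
 v(c) = pi - asin(C1*exp(c*k))
 v(c) = asin(C1*exp(c*k))


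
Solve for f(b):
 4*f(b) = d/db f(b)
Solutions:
 f(b) = C1*exp(4*b)


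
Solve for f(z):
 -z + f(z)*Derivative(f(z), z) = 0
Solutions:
 f(z) = -sqrt(C1 + z^2)
 f(z) = sqrt(C1 + z^2)


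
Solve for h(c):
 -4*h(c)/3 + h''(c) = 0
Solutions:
 h(c) = C1*exp(-2*sqrt(3)*c/3) + C2*exp(2*sqrt(3)*c/3)


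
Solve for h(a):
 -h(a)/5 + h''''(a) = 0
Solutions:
 h(a) = C1*exp(-5^(3/4)*a/5) + C2*exp(5^(3/4)*a/5) + C3*sin(5^(3/4)*a/5) + C4*cos(5^(3/4)*a/5)


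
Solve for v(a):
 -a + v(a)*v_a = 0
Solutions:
 v(a) = -sqrt(C1 + a^2)
 v(a) = sqrt(C1 + a^2)


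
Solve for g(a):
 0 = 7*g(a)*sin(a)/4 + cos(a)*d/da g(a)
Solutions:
 g(a) = C1*cos(a)^(7/4)


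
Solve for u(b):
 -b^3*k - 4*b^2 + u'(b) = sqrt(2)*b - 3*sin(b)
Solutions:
 u(b) = C1 + b^4*k/4 + 4*b^3/3 + sqrt(2)*b^2/2 + 3*cos(b)


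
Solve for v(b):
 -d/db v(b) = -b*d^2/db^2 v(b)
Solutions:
 v(b) = C1 + C2*b^2


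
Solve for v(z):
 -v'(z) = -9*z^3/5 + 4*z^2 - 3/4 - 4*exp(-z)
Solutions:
 v(z) = C1 + 9*z^4/20 - 4*z^3/3 + 3*z/4 - 4*exp(-z)


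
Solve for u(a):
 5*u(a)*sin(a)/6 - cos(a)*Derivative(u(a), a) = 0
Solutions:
 u(a) = C1/cos(a)^(5/6)


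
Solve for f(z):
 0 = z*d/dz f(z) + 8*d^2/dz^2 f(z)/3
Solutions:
 f(z) = C1 + C2*erf(sqrt(3)*z/4)


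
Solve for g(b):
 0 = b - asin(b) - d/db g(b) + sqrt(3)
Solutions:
 g(b) = C1 + b^2/2 - b*asin(b) + sqrt(3)*b - sqrt(1 - b^2)
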